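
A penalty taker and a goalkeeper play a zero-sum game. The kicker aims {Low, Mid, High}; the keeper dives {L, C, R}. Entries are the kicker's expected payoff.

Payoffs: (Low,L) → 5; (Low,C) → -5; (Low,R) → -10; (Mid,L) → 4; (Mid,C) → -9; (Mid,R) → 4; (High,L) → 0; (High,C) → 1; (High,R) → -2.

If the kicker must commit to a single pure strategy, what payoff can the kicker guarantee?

-2

Row minima: Low → -10, Mid → -9, High → -2.
The best of these is -2.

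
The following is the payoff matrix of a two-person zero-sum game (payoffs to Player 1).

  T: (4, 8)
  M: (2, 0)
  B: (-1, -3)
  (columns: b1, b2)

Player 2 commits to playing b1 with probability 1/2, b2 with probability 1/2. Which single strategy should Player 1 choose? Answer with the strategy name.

Expected payoff of T: (1/2)·4 + (1/2)·8 = 6.
Expected payoff of M: (1/2)·2 + (1/2)·0 = 1.
Expected payoff of B: (1/2)·(-1) + (1/2)·(-3) = -2.
The largest is 6, so Player 1's best response is T.

T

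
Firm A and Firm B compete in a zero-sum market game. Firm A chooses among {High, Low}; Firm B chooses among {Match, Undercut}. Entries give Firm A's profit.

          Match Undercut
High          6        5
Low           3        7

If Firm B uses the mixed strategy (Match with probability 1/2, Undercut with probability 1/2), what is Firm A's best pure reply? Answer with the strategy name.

High

Expected payoff of High: (1/2)·6 + (1/2)·5 = 11/2.
Expected payoff of Low: (1/2)·3 + (1/2)·7 = 5.
The largest is 11/2, so Firm A's best response is High.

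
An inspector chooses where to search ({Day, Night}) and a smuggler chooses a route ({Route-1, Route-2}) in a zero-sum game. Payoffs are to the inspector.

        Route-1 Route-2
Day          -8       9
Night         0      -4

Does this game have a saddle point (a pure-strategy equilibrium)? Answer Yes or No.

No

Row minima: Day → -8, Night → -4; maximin = -4.
Column maxima: Route-1 → 0, Route-2 → 9; minimax = 0.
-4 ≠ 0, so no pure-strategy equilibrium exists.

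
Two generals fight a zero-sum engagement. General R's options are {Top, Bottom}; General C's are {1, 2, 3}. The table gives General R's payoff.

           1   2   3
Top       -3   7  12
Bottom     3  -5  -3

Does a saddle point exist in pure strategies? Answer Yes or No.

Row minima: Top → -3, Bottom → -5; maximin = -3.
Column maxima: 1 → 3, 2 → 7, 3 → 12; minimax = 3.
-3 ≠ 3, so no pure-strategy equilibrium exists.

No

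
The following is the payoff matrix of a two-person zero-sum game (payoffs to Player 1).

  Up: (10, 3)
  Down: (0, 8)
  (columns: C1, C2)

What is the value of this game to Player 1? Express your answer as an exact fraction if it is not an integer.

Row minima: Up → 3, Down → 0; maximin = 3.
Column maxima: C1 → 10, C2 → 8; minimax = 8.
3 ≠ 8, so there is no saddle point; optimal play is mixed.
Let Player 1 play Up with probability p. Expected payoff against C1: 10p + 0(1−p) = 10p; against C2: 3p + 8(1−p) = −5p + 8.
Setting these equal: 10p = −5p + 8 ⇒ 15p = 8 ⇒ p = 8/15, and the value is (10)·(8/15) = 16/3.
For Player 2: with q = P(C1), equating Up's and Down's payoffs gives 7q + 3 = −8q + 8 ⇒ q = 1/3.

16/3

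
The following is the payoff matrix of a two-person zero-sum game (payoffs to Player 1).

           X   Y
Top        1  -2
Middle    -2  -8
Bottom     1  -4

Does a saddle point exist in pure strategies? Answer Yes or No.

Row minima: Top → -2, Middle → -8, Bottom → -4; maximin = -2.
Column maxima: X → 1, Y → -2; minimax = -2.
maximin = minimax = -2, so a saddle point exists.

Yes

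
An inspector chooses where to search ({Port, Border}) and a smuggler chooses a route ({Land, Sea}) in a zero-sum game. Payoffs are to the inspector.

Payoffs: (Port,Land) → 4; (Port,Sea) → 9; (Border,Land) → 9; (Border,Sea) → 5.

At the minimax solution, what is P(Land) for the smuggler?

Row minima: Port → 4, Border → 5; maximin = 5.
Column maxima: Land → 9, Sea → 9; minimax = 9.
5 ≠ 9, so there is no saddle point; optimal play is mixed.
Let the inspector play Port with probability p. Expected payoff against Land: 4p + 9(1−p) = −5p + 9; against Sea: 9p + 5(1−p) = 4p + 5.
Setting these equal: −5p + 9 = 4p + 5 ⇒ −9p = -4 ⇒ p = 4/9, and the value is (-5)·(4/9) + 9 = 61/9.
For the smuggler: with q = P(Land), equating Port's and Border's payoffs gives −5q + 9 = 4q + 5 ⇒ q = 4/9.

4/9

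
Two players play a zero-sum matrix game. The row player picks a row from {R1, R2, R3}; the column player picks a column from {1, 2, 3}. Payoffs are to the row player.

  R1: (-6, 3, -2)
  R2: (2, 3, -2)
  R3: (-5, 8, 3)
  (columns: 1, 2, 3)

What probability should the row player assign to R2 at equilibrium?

Row minima: R1 → -6, R2 → -2, R3 → -5; maximin = -2.
Column maxima: 1 → 2, 2 → 8, 3 → 3; minimax = 2.
-2 ≠ 2, so there is no saddle point; optimal play is mixed.
R1 is strictly dominated by R3, so the row player never plays it.
2 is strictly dominated by 1 (it gives the row player strictly more in every row), so the column player never plays it.
On the remaining 2×2 (R2, R3 vs 1, 3):
Let the row player play R2 with probability p. Expected payoff against 1: 2p + (-5)(1−p) = 7p − 5; against 3: (-2)p + 3(1−p) = −5p + 3.
Setting these equal: 7p − 5 = −5p + 3 ⇒ 12p = 8 ⇒ p = 2/3, and the value is (7)·(2/3) − 5 = -1/3.
For the column player: with q = P(1), equating R2's and R3's payoffs gives 4q − 2 = −8q + 3 ⇒ q = 5/12.

2/3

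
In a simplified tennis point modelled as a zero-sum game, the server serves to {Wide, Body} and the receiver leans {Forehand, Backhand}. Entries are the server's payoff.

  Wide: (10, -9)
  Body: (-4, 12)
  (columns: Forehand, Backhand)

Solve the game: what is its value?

Row minima: Wide → -9, Body → -4; maximin = -4.
Column maxima: Forehand → 10, Backhand → 12; minimax = 10.
-4 ≠ 10, so there is no saddle point; optimal play is mixed.
Let the server play Wide with probability p. Expected payoff against Forehand: 10p + (-4)(1−p) = 14p − 4; against Backhand: (-9)p + 12(1−p) = −21p + 12.
Setting these equal: 14p − 4 = −21p + 12 ⇒ 35p = 16 ⇒ p = 16/35, and the value is (14)·(16/35) − 4 = 12/5.
For the receiver: with q = P(Forehand), equating Wide's and Body's payoffs gives 19q − 9 = −16q + 12 ⇒ q = 3/5.

12/5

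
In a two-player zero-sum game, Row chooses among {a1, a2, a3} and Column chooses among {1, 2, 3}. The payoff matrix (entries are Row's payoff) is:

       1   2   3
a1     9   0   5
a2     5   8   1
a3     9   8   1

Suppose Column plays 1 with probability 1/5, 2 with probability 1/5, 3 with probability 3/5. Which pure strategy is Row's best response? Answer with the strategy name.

Expected payoff of a1: (1/5)·9 + (1/5)·0 + (3/5)·5 = 24/5.
Expected payoff of a2: (1/5)·5 + (1/5)·8 + (3/5)·1 = 16/5.
Expected payoff of a3: (1/5)·9 + (1/5)·8 + (3/5)·1 = 4.
The largest is 24/5, so Row's best response is a1.

a1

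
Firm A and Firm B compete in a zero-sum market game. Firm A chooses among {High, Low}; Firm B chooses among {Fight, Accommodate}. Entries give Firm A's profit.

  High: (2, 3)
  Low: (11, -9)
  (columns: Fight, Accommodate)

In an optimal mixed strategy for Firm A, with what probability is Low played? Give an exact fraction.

1/21

Row minima: High → 2, Low → -9; maximin = 2.
Column maxima: Fight → 11, Accommodate → 3; minimax = 3.
2 ≠ 3, so there is no saddle point; optimal play is mixed.
Let Firm A play High with probability p. Expected payoff against Fight: 2p + 11(1−p) = −9p + 11; against Accommodate: 3p + (-9)(1−p) = 12p − 9.
Setting these equal: −9p + 11 = 12p − 9 ⇒ −21p = -20 ⇒ p = 20/21, and the value is (-9)·(20/21) + 11 = 17/7.
For Firm B: with q = P(Fight), equating High's and Low's payoffs gives −q + 3 = 20q − 9 ⇒ q = 4/7.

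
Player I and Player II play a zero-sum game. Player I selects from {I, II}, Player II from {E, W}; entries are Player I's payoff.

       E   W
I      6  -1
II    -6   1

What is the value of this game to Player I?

0

Row minima: I → -1, II → -6; maximin = -1.
Column maxima: E → 6, W → 1; minimax = 1.
-1 ≠ 1, so there is no saddle point; optimal play is mixed.
Let Player I play I with probability p. Expected payoff against E: 6p + (-6)(1−p) = 12p − 6; against W: (-1)p + 1(1−p) = −2p + 1.
Setting these equal: 12p − 6 = −2p + 1 ⇒ 14p = 7 ⇒ p = 1/2, and the value is (12)·(1/2) − 6 = 0.
For Player II: with q = P(E), equating I's and II's payoffs gives 7q − 1 = −7q + 1 ⇒ q = 1/7.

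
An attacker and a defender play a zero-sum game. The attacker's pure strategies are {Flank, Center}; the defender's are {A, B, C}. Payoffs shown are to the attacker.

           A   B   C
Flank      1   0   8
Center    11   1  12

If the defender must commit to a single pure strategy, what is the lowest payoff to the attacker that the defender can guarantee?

1

Column maxima: A → 11, B → 1, C → 12.
The smallest of these is 1.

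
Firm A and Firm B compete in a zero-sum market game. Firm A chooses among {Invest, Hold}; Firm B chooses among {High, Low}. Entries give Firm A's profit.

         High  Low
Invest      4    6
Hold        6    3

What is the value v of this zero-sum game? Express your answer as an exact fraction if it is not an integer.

24/5

Row minima: Invest → 4, Hold → 3; maximin = 4.
Column maxima: High → 6, Low → 6; minimax = 6.
4 ≠ 6, so there is no saddle point; optimal play is mixed.
Let Firm A play Invest with probability p. Expected payoff against High: 4p + 6(1−p) = −2p + 6; against Low: 6p + 3(1−p) = 3p + 3.
Setting these equal: −2p + 6 = 3p + 3 ⇒ −5p = -3 ⇒ p = 3/5, and the value is (-2)·(3/5) + 6 = 24/5.
For Firm B: with q = P(High), equating Invest's and Hold's payoffs gives −2q + 6 = 3q + 3 ⇒ q = 3/5.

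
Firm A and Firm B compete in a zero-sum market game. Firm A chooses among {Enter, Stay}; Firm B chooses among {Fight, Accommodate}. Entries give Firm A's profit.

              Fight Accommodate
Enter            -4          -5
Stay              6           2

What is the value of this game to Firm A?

Row minima: Enter → -5, Stay → 2; maximin = 2.
Column maxima: Fight → 6, Accommodate → 2; minimax = 2.
Since maximin = minimax = 2, there is a saddle point and the value is 2.

2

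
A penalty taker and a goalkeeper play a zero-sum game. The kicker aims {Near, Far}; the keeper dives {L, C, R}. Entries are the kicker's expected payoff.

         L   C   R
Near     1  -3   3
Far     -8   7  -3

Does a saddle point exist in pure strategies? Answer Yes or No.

No

Row minima: Near → -3, Far → -8; maximin = -3.
Column maxima: L → 1, C → 7, R → 3; minimax = 1.
-3 ≠ 1, so no pure-strategy equilibrium exists.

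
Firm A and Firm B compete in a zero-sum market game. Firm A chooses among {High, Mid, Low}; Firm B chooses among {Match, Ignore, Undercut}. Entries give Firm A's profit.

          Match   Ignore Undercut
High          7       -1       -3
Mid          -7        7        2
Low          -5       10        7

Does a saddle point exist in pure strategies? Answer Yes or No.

Row minima: High → -3, Mid → -7, Low → -5; maximin = -3.
Column maxima: Match → 7, Ignore → 10, Undercut → 7; minimax = 7.
-3 ≠ 7, so no pure-strategy equilibrium exists.

No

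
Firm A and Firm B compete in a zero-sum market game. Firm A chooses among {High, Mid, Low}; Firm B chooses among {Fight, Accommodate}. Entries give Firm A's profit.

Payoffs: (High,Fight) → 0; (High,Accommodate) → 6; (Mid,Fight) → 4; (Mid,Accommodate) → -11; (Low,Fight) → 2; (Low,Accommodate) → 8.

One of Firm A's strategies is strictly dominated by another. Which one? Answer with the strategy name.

High

Low gives a strictly higher payoff than High against every column: 2 > 0, 8 > 6.
So High is strictly dominated and Firm A never plays it.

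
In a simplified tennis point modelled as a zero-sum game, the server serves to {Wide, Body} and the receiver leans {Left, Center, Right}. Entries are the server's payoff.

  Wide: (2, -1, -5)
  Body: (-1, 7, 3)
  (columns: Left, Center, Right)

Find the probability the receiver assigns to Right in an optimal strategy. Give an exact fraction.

Row minima: Wide → -5, Body → -1; maximin = -1.
Column maxima: Left → 2, Center → 7, Right → 3; minimax = 2.
-1 ≠ 2, so there is no saddle point; optimal play is mixed.
Center is strictly dominated by Right (it gives the server strictly more in every row), so the receiver never plays it.
On the remaining 2×2 (Wide, Body vs Left, Right):
Let the server play Wide with probability p. Expected payoff against Left: 2p + (-1)(1−p) = 3p − 1; against Right: (-5)p + 3(1−p) = −8p + 3.
Setting these equal: 3p − 1 = −8p + 3 ⇒ 11p = 4 ⇒ p = 4/11, and the value is (3)·(4/11) − 1 = 1/11.
For the receiver: with q = P(Left), equating Wide's and Body's payoffs gives 7q − 5 = −4q + 3 ⇒ q = 8/11.

3/11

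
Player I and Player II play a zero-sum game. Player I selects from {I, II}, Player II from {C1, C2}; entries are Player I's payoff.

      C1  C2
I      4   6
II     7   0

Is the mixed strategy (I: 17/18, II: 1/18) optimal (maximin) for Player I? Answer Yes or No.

No

Against C1 this mix gives (17/18)·4 + (1/18)·7 = 25/6.
Against C2 this mix gives (17/18)·6 + (1/18)·0 = 17/3.
Player II will play C1, holding Player I to 25/6. Shifting weight toward the row that does better against C1 would raise this floor (the equalizing mix achieves 14/3 against both C1 and C2), so the proposed strategy is not optimal.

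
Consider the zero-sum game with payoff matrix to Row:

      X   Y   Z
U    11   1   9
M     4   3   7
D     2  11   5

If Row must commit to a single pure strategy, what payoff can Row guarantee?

3

Row minima: U → 1, M → 3, D → 2.
The best of these is 3.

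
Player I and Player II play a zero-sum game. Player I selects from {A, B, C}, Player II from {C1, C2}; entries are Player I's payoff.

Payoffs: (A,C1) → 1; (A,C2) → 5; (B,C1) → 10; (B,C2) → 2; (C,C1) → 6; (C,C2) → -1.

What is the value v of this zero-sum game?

Row minima: A → 1, B → 2, C → -1; maximin = 2.
Column maxima: C1 → 10, C2 → 5; minimax = 5.
2 ≠ 5, so there is no saddle point; optimal play is mixed.
C is strictly dominated by B, so Player I never plays it.
On the remaining 2×2 (A, B vs C1, C2):
Let Player I play A with probability p. Expected payoff against C1: 1p + 10(1−p) = −9p + 10; against C2: 5p + 2(1−p) = 3p + 2.
Setting these equal: −9p + 10 = 3p + 2 ⇒ −12p = -8 ⇒ p = 2/3, and the value is (-9)·(2/3) + 10 = 4.
For Player II: with q = P(C1), equating A's and B's payoffs gives −4q + 5 = 8q + 2 ⇒ q = 1/4.

4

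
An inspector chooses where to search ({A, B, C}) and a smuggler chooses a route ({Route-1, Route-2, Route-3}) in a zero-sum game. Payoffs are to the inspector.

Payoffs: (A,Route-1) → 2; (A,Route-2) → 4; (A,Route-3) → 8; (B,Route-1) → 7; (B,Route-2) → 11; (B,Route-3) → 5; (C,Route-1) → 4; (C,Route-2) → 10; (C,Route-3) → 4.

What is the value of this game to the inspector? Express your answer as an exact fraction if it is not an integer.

Row minima: A → 2, B → 5, C → 4; maximin = 5.
Column maxima: Route-1 → 7, Route-2 → 11, Route-3 → 8; minimax = 7.
5 ≠ 7, so there is no saddle point; optimal play is mixed.
C is strictly dominated by B, so the inspector never plays it.
Route-2 is strictly dominated by Route-1 (it gives the inspector strictly more in every row), so the smuggler never plays it.
On the remaining 2×2 (A, B vs Route-1, Route-3):
Let the inspector play A with probability p. Expected payoff against Route-1: 2p + 7(1−p) = −5p + 7; against Route-3: 8p + 5(1−p) = 3p + 5.
Setting these equal: −5p + 7 = 3p + 5 ⇒ −8p = -2 ⇒ p = 1/4, and the value is (-5)·(1/4) + 7 = 23/4.
For the smuggler: with q = P(Route-1), equating A's and B's payoffs gives −6q + 8 = 2q + 5 ⇒ q = 3/8.

23/4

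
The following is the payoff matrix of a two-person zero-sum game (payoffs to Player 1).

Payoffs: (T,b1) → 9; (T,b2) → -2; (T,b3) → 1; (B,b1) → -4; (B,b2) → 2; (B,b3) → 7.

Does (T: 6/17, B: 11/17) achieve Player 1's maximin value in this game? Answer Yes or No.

Yes

Against b1 this mix gives (6/17)·9 + (11/17)·(-4) = 10/17.
Against b2 this mix gives (6/17)·(-2) + (11/17)·2 = 10/17.
Against b3 this mix gives (6/17)·1 + (11/17)·7 = 83/17.
All of Player 2's active replies (b1, b2) yield 10/17, and no column does worse for Player 1. The mix makes Player 2 indifferent and guarantees 10/17, so it is optimal.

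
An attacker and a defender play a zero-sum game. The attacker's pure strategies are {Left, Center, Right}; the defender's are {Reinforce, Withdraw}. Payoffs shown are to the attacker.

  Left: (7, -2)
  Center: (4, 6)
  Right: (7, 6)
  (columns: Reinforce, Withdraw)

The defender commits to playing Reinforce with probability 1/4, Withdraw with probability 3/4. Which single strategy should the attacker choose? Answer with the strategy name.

Right

Expected payoff of Left: (1/4)·7 + (3/4)·(-2) = 1/4.
Expected payoff of Center: (1/4)·4 + (3/4)·6 = 11/2.
Expected payoff of Right: (1/4)·7 + (3/4)·6 = 25/4.
The largest is 25/4, so the attacker's best response is Right.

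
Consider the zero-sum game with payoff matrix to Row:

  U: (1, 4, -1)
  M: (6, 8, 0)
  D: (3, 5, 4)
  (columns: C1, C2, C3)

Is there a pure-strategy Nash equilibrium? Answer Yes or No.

Row minima: U → -1, M → 0, D → 3; maximin = 3.
Column maxima: C1 → 6, C2 → 8, C3 → 4; minimax = 4.
3 ≠ 4, so no pure-strategy equilibrium exists.

No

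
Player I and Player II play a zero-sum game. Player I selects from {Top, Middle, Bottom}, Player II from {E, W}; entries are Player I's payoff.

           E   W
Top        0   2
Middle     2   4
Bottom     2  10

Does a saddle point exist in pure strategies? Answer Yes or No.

Row minima: Top → 0, Middle → 2, Bottom → 2; maximin = 2.
Column maxima: E → 2, W → 10; minimax = 2.
maximin = minimax = 2, so a saddle point exists.

Yes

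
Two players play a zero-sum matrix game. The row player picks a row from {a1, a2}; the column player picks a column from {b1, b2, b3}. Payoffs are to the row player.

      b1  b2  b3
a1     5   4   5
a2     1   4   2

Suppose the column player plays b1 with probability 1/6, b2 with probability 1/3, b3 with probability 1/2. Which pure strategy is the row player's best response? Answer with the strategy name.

a1

Expected payoff of a1: (1/6)·5 + (1/3)·4 + (1/2)·5 = 14/3.
Expected payoff of a2: (1/6)·1 + (1/3)·4 + (1/2)·2 = 5/2.
The largest is 14/3, so the row player's best response is a1.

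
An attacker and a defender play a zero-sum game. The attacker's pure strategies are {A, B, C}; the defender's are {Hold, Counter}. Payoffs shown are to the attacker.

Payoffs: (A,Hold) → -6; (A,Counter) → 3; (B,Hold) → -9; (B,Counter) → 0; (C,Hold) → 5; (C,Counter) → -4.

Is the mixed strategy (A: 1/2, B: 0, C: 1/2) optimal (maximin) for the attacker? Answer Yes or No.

Yes

Against Hold this mix gives (1/2)·(-6) + (1/2)·5 = -1/2.
Against Counter this mix gives (1/2)·3 + (1/2)·(-4) = -1/2.
All of the defender's active replies (Hold, Counter) yield -1/2, and no column does worse for the attacker. The mix makes the defender indifferent and guarantees -1/2, so it is optimal.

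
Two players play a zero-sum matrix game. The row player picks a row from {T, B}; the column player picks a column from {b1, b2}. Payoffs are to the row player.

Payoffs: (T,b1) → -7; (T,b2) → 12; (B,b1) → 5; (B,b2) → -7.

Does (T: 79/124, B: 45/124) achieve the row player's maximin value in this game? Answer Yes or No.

Against b1 this mix gives (79/124)·(-7) + (45/124)·5 = -82/31.
Against b2 this mix gives (79/124)·12 + (45/124)·(-7) = 633/124.
The column player will play b1, holding the row player to -82/31. Shifting weight toward the row that does better against b1 would raise this floor (the equalizing mix achieves 11/31 against both b1 and b2), so the proposed strategy is not optimal.

No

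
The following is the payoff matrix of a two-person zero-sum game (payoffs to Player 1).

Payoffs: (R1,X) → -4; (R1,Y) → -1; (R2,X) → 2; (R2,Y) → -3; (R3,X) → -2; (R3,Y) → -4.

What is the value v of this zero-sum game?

-7/4

Row minima: R1 → -4, R2 → -3, R3 → -4; maximin = -3.
Column maxima: X → 2, Y → -1; minimax = -1.
-3 ≠ -1, so there is no saddle point; optimal play is mixed.
R3 is strictly dominated by R2, so Player 1 never plays it.
On the remaining 2×2 (R1, R2 vs X, Y):
Let Player 1 play R1 with probability p. Expected payoff against X: (-4)p + 2(1−p) = −6p + 2; against Y: (-1)p + (-3)(1−p) = 2p − 3.
Setting these equal: −6p + 2 = 2p − 3 ⇒ −8p = -5 ⇒ p = 5/8, and the value is (-6)·(5/8) + 2 = -7/4.
For Player 2: with q = P(X), equating R1's and R2's payoffs gives −3q − 1 = 5q − 3 ⇒ q = 1/4.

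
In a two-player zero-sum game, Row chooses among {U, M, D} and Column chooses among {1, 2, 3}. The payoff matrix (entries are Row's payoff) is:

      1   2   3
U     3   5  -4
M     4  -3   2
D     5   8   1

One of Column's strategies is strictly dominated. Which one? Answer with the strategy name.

3 holds Row's payoff strictly below 1 in every row: -4 < 3, 2 < 4, 1 < 5.
So 1 is strictly dominated for Column.

1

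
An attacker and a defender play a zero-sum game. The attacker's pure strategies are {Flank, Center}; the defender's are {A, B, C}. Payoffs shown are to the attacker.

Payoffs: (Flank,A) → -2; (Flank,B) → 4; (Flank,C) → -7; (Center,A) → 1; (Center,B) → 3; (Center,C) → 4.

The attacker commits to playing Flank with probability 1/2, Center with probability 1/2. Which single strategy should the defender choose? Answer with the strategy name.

If the defender plays A, the attacker's expected payoff is (1/2)·(-2) + (1/2)·1 = -1/2.
If the defender plays B, the attacker's expected payoff is (1/2)·4 + (1/2)·3 = 7/2.
If the defender plays C, the attacker's expected payoff is (1/2)·(-7) + (1/2)·4 = -3/2.
The defender minimizes the attacker's payoff; the smallest is -3/2, so the best response is C.

C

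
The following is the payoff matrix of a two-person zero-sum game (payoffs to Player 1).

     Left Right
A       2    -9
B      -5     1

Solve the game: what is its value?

-43/17

Row minima: A → -9, B → -5; maximin = -5.
Column maxima: Left → 2, Right → 1; minimax = 1.
-5 ≠ 1, so there is no saddle point; optimal play is mixed.
Let Player 1 play A with probability p. Expected payoff against Left: 2p + (-5)(1−p) = 7p − 5; against Right: (-9)p + 1(1−p) = −10p + 1.
Setting these equal: 7p − 5 = −10p + 1 ⇒ 17p = 6 ⇒ p = 6/17, and the value is (7)·(6/17) − 5 = -43/17.
For Player 2: with q = P(Left), equating A's and B's payoffs gives 11q − 9 = −6q + 1 ⇒ q = 10/17.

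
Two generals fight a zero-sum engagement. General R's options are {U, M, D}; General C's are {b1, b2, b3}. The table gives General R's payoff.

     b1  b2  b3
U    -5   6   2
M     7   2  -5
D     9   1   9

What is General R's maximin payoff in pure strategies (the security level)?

1

Row minima: U → -5, M → -5, D → 1.
The best of these is 1.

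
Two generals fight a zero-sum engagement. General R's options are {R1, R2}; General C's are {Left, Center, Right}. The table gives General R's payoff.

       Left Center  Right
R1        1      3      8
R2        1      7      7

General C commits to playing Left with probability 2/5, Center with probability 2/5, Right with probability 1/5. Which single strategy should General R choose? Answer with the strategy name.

R2

Expected payoff of R1: (2/5)·1 + (2/5)·3 + (1/5)·8 = 16/5.
Expected payoff of R2: (2/5)·1 + (2/5)·7 + (1/5)·7 = 23/5.
The largest is 23/5, so General R's best response is R2.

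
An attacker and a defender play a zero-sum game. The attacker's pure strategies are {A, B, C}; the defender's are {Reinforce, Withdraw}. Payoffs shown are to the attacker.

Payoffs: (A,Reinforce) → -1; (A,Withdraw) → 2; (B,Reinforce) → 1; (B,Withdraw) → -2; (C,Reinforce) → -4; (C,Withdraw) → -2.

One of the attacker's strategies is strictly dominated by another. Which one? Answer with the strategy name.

A gives a strictly higher payoff than C against every column: -1 > -4, 2 > -2.
So C is strictly dominated and the attacker never plays it.

C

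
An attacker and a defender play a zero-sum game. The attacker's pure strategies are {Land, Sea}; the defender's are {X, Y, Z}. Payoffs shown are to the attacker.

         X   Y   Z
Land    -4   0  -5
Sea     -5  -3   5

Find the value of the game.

Row minima: Land → -5, Sea → -5; maximin = -5.
Column maxima: X → -4, Y → 0, Z → 5; minimax = -4.
-5 ≠ -4, so there is no saddle point; optimal play is mixed.
Y is strictly dominated by X (it gives the attacker strictly more in every row), so the defender never plays it.
On the remaining 2×2 (Land, Sea vs X, Z):
Let the attacker play Land with probability p. Expected payoff against X: (-4)p + (-5)(1−p) = p − 5; against Z: (-5)p + 5(1−p) = −10p + 5.
Setting these equal: p − 5 = −10p + 5 ⇒ 11p = 10 ⇒ p = 10/11, and the value is (1)·(10/11) − 5 = -45/11.
For the defender: with q = P(X), equating Land's and Sea's payoffs gives q − 5 = −10q + 5 ⇒ q = 10/11.

-45/11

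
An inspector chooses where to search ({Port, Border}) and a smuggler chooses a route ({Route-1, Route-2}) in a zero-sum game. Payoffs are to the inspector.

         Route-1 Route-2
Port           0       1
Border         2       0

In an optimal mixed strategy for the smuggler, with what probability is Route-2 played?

2/3

Row minima: Port → 0, Border → 0; maximin = 0.
Column maxima: Route-1 → 2, Route-2 → 1; minimax = 1.
0 ≠ 1, so there is no saddle point; optimal play is mixed.
Let the inspector play Port with probability p. Expected payoff against Route-1: 0p + 2(1−p) = −2p + 2; against Route-2: 1p + 0(1−p) = p.
Setting these equal: −2p + 2 = p ⇒ −3p = -2 ⇒ p = 2/3, and the value is (-2)·(2/3) + 2 = 2/3.
For the smuggler: with q = P(Route-1), equating Port's and Border's payoffs gives −q + 1 = 2q ⇒ q = 1/3.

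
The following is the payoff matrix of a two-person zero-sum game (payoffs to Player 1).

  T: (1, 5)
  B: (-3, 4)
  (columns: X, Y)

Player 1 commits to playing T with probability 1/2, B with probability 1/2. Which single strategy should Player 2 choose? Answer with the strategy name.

If Player 2 plays X, Player 1's expected payoff is (1/2)·1 + (1/2)·(-3) = -1.
If Player 2 plays Y, Player 1's expected payoff is (1/2)·5 + (1/2)·4 = 9/2.
Player 2 minimizes Player 1's payoff; the smallest is -1, so the best response is X.

X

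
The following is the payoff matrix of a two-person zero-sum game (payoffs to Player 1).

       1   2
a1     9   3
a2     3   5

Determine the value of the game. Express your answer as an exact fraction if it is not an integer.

Row minima: a1 → 3, a2 → 3; maximin = 3.
Column maxima: 1 → 9, 2 → 5; minimax = 5.
3 ≠ 5, so there is no saddle point; optimal play is mixed.
Let Player 1 play a1 with probability p. Expected payoff against 1: 9p + 3(1−p) = 6p + 3; against 2: 3p + 5(1−p) = −2p + 5.
Setting these equal: 6p + 3 = −2p + 5 ⇒ 8p = 2 ⇒ p = 1/4, and the value is (6)·(1/4) + 3 = 9/2.
For Player 2: with q = P(1), equating a1's and a2's payoffs gives 6q + 3 = −2q + 5 ⇒ q = 1/4.

9/2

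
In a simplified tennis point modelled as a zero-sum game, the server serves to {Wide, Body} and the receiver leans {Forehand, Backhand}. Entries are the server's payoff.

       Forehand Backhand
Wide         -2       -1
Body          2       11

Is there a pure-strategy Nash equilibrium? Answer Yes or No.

Row minima: Wide → -2, Body → 2; maximin = 2.
Column maxima: Forehand → 2, Backhand → 11; minimax = 2.
maximin = minimax = 2, so a saddle point exists.

Yes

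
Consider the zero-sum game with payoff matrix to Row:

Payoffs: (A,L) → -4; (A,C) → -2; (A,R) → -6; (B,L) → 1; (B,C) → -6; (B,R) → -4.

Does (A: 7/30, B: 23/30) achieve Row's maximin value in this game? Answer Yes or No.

Against L this mix gives (7/30)·(-4) + (23/30)·1 = -1/6.
Against C this mix gives (7/30)·(-2) + (23/30)·(-6) = -76/15.
Against R this mix gives (7/30)·(-6) + (23/30)·(-4) = -67/15.
Column will play C, holding Row to -76/15. Shifting weight toward the row that does better against C would raise this floor (the equalizing mix achieves -14/3 against both C and R), so the proposed strategy is not optimal.

No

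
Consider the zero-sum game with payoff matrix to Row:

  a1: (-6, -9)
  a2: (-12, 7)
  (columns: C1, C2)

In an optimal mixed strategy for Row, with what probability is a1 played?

Row minima: a1 → -9, a2 → -12; maximin = -9.
Column maxima: C1 → -6, C2 → 7; minimax = -6.
-9 ≠ -6, so there is no saddle point; optimal play is mixed.
Let Row play a1 with probability p. Expected payoff against C1: (-6)p + (-12)(1−p) = 6p − 12; against C2: (-9)p + 7(1−p) = −16p + 7.
Setting these equal: 6p − 12 = −16p + 7 ⇒ 22p = 19 ⇒ p = 19/22, and the value is (6)·(19/22) − 12 = -75/11.
For Column: with q = P(C1), equating a1's and a2's payoffs gives 3q − 9 = −19q + 7 ⇒ q = 8/11.

19/22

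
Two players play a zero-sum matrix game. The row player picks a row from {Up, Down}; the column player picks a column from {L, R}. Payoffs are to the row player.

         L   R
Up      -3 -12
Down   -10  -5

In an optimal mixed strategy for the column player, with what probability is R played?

1/2

Row minima: Up → -12, Down → -10; maximin = -10.
Column maxima: L → -3, R → -5; minimax = -5.
-10 ≠ -5, so there is no saddle point; optimal play is mixed.
Let the row player play Up with probability p. Expected payoff against L: (-3)p + (-10)(1−p) = 7p − 10; against R: (-12)p + (-5)(1−p) = −7p − 5.
Setting these equal: 7p − 10 = −7p − 5 ⇒ 14p = 5 ⇒ p = 5/14, and the value is (7)·(5/14) − 10 = -15/2.
For the column player: with q = P(L), equating Up's and Down's payoffs gives 9q − 12 = −5q − 5 ⇒ q = 1/2.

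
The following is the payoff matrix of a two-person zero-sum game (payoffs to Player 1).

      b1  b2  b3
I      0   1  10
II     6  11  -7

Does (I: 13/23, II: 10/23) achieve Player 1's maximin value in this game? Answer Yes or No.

Yes

Against b1 this mix gives (13/23)·0 + (10/23)·6 = 60/23.
Against b2 this mix gives (13/23)·1 + (10/23)·11 = 123/23.
Against b3 this mix gives (13/23)·10 + (10/23)·(-7) = 60/23.
All of Player 2's active replies (b1, b3) yield 60/23, and no column does worse for Player 1. The mix makes Player 2 indifferent and guarantees 60/23, so it is optimal.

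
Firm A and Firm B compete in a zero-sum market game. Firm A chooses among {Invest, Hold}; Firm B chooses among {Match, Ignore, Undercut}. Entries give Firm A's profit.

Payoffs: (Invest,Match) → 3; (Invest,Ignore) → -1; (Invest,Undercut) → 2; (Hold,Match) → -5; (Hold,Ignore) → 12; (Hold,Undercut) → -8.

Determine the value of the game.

Row minima: Invest → -1, Hold → -8; maximin = -1.
Column maxima: Match → 3, Ignore → 12, Undercut → 2; minimax = 2.
-1 ≠ 2, so there is no saddle point; optimal play is mixed.
Match is strictly dominated by Undercut (it gives Firm A strictly more in every row), so Firm B never plays it.
On the remaining 2×2 (Invest, Hold vs Ignore, Undercut):
Let Firm A play Invest with probability p. Expected payoff against Ignore: (-1)p + 12(1−p) = −13p + 12; against Undercut: 2p + (-8)(1−p) = 10p − 8.
Setting these equal: −13p + 12 = 10p − 8 ⇒ −23p = -20 ⇒ p = 20/23, and the value is (-13)·(20/23) + 12 = 16/23.
For Firm B: with q = P(Ignore), equating Invest's and Hold's payoffs gives −3q + 2 = 20q − 8 ⇒ q = 10/23.

16/23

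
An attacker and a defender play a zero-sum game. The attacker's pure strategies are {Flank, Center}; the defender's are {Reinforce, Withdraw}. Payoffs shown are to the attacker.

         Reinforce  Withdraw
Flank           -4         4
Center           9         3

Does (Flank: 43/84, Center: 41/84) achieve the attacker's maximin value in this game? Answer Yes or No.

Against Reinforce this mix gives (43/84)·(-4) + (41/84)·9 = 197/84.
Against Withdraw this mix gives (43/84)·4 + (41/84)·3 = 295/84.
The defender will play Reinforce, holding the attacker to 197/84. Shifting weight toward the row that does better against Reinforce would raise this floor (the equalizing mix achieves 24/7 against both Reinforce and Withdraw), so the proposed strategy is not optimal.

No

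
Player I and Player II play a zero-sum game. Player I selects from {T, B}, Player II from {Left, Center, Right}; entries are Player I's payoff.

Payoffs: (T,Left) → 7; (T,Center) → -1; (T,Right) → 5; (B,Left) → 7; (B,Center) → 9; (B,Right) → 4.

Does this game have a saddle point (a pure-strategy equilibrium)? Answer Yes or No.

No

Row minima: T → -1, B → 4; maximin = 4.
Column maxima: Left → 7, Center → 9, Right → 5; minimax = 5.
4 ≠ 5, so no pure-strategy equilibrium exists.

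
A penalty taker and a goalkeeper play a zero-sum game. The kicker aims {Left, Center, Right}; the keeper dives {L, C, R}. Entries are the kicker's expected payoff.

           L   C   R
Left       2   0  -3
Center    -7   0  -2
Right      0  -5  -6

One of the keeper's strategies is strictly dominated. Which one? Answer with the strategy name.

R holds the kicker's payoff strictly below C in every row: -3 < 0, -2 < 0, -6 < -5.
So C is strictly dominated for the keeper.

C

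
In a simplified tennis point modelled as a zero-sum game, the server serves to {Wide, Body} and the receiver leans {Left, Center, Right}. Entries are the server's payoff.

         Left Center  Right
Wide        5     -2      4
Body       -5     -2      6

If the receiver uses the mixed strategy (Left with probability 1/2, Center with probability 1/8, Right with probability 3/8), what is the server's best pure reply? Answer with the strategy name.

Expected payoff of Wide: (1/2)·5 + (1/8)·(-2) + (3/8)·4 = 15/4.
Expected payoff of Body: (1/2)·(-5) + (1/8)·(-2) + (3/8)·6 = -1/2.
The largest is 15/4, so the server's best response is Wide.

Wide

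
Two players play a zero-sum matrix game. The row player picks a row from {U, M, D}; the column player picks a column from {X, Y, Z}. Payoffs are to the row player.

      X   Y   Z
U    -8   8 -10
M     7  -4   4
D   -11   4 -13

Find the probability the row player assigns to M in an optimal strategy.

9/13

Row minima: U → -10, M → -4, D → -13; maximin = -4.
Column maxima: X → 7, Y → 8, Z → 4; minimax = 4.
-4 ≠ 4, so there is no saddle point; optimal play is mixed.
D is strictly dominated by U, so the row player never plays it.
X is strictly dominated by Z (it gives the row player strictly more in every row), so the column player never plays it.
On the remaining 2×2 (U, M vs Y, Z):
Let the row player play U with probability p. Expected payoff against Y: 8p + (-4)(1−p) = 12p − 4; against Z: (-10)p + 4(1−p) = −14p + 4.
Setting these equal: 12p − 4 = −14p + 4 ⇒ 26p = 8 ⇒ p = 4/13, and the value is (12)·(4/13) − 4 = -4/13.
For the column player: with q = P(Y), equating U's and M's payoffs gives 18q − 10 = −8q + 4 ⇒ q = 7/13.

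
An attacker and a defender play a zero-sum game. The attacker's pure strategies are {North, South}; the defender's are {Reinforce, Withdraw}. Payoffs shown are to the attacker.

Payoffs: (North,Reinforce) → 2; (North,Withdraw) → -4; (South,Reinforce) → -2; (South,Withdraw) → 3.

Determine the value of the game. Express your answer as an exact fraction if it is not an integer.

Row minima: North → -4, South → -2; maximin = -2.
Column maxima: Reinforce → 2, Withdraw → 3; minimax = 2.
-2 ≠ 2, so there is no saddle point; optimal play is mixed.
Let the attacker play North with probability p. Expected payoff against Reinforce: 2p + (-2)(1−p) = 4p − 2; against Withdraw: (-4)p + 3(1−p) = −7p + 3.
Setting these equal: 4p − 2 = −7p + 3 ⇒ 11p = 5 ⇒ p = 5/11, and the value is (4)·(5/11) − 2 = -2/11.
For the defender: with q = P(Reinforce), equating North's and South's payoffs gives 6q − 4 = −5q + 3 ⇒ q = 7/11.

-2/11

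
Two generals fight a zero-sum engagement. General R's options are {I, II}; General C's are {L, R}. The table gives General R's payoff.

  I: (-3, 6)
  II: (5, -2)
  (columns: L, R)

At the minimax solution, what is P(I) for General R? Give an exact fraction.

7/16

Row minima: I → -3, II → -2; maximin = -2.
Column maxima: L → 5, R → 6; minimax = 5.
-2 ≠ 5, so there is no saddle point; optimal play is mixed.
Let General R play I with probability p. Expected payoff against L: (-3)p + 5(1−p) = −8p + 5; against R: 6p + (-2)(1−p) = 8p − 2.
Setting these equal: −8p + 5 = 8p − 2 ⇒ −16p = -7 ⇒ p = 7/16, and the value is (-8)·(7/16) + 5 = 3/2.
For General C: with q = P(L), equating I's and II's payoffs gives −9q + 6 = 7q − 2 ⇒ q = 1/2.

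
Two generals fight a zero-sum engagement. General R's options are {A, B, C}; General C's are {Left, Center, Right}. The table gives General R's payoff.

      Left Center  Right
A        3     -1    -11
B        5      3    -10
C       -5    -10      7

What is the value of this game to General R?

Row minima: A → -11, B → -10, C → -10; maximin = -10.
Column maxima: Left → 5, Center → 3, Right → 7; minimax = 3.
-10 ≠ 3, so there is no saddle point; optimal play is mixed.
A is strictly dominated by B, so General R never plays it.
Left is strictly dominated by Center (it gives General R strictly more in every row), so General C never plays it.
On the remaining 2×2 (B, C vs Center, Right):
Let General R play B with probability p. Expected payoff against Center: 3p + (-10)(1−p) = 13p − 10; against Right: (-10)p + 7(1−p) = −17p + 7.
Setting these equal: 13p − 10 = −17p + 7 ⇒ 30p = 17 ⇒ p = 17/30, and the value is (13)·(17/30) − 10 = -79/30.
For General C: with q = P(Center), equating B's and C's payoffs gives 13q − 10 = −17q + 7 ⇒ q = 17/30.

-79/30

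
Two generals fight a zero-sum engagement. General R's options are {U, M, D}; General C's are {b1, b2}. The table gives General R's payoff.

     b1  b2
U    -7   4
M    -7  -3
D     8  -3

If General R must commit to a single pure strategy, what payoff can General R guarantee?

-3

Row minima: U → -7, M → -7, D → -3.
The best of these is -3.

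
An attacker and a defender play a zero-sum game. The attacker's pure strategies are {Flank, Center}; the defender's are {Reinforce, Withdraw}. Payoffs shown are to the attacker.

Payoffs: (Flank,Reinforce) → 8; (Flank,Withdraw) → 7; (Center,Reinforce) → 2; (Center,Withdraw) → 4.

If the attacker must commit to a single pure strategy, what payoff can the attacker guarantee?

Row minima: Flank → 7, Center → 2.
The best of these is 7.

7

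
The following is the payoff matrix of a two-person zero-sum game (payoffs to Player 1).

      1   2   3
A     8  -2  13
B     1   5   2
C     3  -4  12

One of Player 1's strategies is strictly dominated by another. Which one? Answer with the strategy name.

C

A gives a strictly higher payoff than C against every column: 8 > 3, -2 > -4, 13 > 12.
So C is strictly dominated and Player 1 never plays it.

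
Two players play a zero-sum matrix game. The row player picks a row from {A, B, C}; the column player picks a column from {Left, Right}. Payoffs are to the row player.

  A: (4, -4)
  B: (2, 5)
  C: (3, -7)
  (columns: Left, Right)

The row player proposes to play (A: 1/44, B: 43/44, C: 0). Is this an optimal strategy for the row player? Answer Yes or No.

No

Against Left this mix gives (1/44)·4 + (43/44)·2 = 45/22.
Against Right this mix gives (1/44)·(-4) + (43/44)·5 = 211/44.
The column player will play Left, holding the row player to 45/22. Shifting weight toward the row that does better against Left would raise this floor (the equalizing mix achieves 28/11 against both Left and Right), so the proposed strategy is not optimal.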